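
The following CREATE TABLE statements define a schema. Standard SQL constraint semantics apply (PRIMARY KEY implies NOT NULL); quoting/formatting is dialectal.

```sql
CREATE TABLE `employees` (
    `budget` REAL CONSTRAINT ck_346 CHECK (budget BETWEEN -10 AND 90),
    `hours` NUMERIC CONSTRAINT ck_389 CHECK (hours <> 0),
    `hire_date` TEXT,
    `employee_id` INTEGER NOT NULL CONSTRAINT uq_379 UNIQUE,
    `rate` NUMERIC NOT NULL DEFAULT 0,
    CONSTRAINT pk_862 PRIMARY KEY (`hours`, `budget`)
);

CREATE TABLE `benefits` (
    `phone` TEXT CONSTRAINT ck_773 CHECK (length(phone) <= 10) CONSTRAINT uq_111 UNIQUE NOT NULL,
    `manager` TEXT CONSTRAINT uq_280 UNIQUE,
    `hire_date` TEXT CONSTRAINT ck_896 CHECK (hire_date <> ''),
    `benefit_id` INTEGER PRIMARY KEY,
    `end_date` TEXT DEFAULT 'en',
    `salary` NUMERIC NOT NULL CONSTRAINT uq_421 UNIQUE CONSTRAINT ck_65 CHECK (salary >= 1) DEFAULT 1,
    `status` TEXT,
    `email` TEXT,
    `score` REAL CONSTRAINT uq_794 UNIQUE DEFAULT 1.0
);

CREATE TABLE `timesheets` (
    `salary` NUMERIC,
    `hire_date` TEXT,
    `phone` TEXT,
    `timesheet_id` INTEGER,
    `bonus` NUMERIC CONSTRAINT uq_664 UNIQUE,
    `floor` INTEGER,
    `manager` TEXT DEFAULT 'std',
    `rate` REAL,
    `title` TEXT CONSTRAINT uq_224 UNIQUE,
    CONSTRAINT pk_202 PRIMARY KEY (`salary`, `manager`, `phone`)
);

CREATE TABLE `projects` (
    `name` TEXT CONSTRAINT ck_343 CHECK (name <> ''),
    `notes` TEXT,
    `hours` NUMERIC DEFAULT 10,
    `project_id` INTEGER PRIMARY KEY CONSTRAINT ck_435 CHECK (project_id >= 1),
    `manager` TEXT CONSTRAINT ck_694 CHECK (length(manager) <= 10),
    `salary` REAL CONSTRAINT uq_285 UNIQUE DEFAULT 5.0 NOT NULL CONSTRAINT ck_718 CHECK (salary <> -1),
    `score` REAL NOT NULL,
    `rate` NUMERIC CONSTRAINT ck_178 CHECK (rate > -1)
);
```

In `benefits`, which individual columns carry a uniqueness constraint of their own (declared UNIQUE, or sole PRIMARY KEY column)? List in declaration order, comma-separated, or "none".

phone, manager, benefit_id, salary, score

- phone: declared UNIQUE → unique.
- manager: declared UNIQUE → unique.
- hire_date: no UNIQUE or single-column PK constraint.
- benefit_id: single-column PRIMARY KEY → unique.
- end_date: no UNIQUE or single-column PK constraint.
- salary: declared UNIQUE → unique.
- status: no UNIQUE or single-column PK constraint.
- email: no UNIQUE or single-column PK constraint.
- score: declared UNIQUE → unique.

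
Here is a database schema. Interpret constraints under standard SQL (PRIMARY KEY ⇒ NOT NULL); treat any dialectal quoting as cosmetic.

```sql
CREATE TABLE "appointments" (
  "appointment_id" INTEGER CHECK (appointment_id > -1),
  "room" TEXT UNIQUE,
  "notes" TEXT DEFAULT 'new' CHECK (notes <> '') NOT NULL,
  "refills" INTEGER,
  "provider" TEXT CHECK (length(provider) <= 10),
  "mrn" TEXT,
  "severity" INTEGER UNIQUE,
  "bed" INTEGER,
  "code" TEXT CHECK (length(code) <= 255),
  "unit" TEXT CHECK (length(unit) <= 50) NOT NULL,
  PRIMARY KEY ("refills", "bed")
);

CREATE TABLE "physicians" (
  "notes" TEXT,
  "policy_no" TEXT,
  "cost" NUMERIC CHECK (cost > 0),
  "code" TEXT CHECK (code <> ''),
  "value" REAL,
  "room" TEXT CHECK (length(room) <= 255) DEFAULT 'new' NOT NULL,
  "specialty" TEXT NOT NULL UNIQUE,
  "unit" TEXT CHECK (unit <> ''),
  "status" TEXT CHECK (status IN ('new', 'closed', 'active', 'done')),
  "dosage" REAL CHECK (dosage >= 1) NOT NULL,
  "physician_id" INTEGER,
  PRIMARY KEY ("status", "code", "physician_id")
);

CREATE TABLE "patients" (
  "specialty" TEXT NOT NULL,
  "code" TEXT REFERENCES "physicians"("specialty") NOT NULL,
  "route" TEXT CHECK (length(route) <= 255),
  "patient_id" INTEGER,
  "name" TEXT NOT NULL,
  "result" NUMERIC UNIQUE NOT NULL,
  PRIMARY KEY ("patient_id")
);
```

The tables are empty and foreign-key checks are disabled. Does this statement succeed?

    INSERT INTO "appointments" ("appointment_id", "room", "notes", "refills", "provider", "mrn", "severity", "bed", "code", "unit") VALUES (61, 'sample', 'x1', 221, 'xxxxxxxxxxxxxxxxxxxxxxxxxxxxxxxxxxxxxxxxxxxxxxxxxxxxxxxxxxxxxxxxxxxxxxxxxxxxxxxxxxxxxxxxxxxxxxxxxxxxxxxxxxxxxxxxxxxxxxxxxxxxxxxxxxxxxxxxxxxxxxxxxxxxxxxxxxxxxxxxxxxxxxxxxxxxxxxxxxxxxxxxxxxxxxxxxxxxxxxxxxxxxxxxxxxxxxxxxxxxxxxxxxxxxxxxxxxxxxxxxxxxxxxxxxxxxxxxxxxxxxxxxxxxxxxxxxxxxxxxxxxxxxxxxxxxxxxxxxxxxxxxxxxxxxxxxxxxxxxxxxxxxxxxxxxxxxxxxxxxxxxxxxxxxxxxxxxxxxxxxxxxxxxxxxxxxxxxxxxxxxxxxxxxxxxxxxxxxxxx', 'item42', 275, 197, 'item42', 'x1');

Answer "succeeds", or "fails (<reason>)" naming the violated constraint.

fails (CHECK on provider)

The value 'xxxxxxxxxxxxxxxxxxxxxxxxxxxxxxxxxxxxxxxxxxxxxxxxxxxxxxxxxxxxxxxxxxxxxxxxxxxxxxxxxxxxxxxxxxxxxxxxxxxxxxxxxxxxxxxxxxxxxxxxxxxxxxxxxxxxxxxxxxxxxxxxxxxxxxxxxxxxxxxxxxxxxxxxxxxxxxxxxxxxxxxxxxxxxxxxxxxxxxxxxxxxxxxxxxxxxxxxxxxxxxxxxxxxxxxxxxxxxxxxxxxxxxxxxxxxxxxxxxxxxxxxxxxxxxxxxxxxxxxxxxxxxxxxxxxxxxxxxxxxxxxxxxxxxxxxxxxxxxxxxxxxxxxxxxxxxxxxxxxxxxxxxxxxxxxxxxxxxxxxxxxxxxxxxxxxxxxxxxxxxxxxxxxxxxxxxxxxxxxx' for provider violates CHECK (length(provider) <= 10).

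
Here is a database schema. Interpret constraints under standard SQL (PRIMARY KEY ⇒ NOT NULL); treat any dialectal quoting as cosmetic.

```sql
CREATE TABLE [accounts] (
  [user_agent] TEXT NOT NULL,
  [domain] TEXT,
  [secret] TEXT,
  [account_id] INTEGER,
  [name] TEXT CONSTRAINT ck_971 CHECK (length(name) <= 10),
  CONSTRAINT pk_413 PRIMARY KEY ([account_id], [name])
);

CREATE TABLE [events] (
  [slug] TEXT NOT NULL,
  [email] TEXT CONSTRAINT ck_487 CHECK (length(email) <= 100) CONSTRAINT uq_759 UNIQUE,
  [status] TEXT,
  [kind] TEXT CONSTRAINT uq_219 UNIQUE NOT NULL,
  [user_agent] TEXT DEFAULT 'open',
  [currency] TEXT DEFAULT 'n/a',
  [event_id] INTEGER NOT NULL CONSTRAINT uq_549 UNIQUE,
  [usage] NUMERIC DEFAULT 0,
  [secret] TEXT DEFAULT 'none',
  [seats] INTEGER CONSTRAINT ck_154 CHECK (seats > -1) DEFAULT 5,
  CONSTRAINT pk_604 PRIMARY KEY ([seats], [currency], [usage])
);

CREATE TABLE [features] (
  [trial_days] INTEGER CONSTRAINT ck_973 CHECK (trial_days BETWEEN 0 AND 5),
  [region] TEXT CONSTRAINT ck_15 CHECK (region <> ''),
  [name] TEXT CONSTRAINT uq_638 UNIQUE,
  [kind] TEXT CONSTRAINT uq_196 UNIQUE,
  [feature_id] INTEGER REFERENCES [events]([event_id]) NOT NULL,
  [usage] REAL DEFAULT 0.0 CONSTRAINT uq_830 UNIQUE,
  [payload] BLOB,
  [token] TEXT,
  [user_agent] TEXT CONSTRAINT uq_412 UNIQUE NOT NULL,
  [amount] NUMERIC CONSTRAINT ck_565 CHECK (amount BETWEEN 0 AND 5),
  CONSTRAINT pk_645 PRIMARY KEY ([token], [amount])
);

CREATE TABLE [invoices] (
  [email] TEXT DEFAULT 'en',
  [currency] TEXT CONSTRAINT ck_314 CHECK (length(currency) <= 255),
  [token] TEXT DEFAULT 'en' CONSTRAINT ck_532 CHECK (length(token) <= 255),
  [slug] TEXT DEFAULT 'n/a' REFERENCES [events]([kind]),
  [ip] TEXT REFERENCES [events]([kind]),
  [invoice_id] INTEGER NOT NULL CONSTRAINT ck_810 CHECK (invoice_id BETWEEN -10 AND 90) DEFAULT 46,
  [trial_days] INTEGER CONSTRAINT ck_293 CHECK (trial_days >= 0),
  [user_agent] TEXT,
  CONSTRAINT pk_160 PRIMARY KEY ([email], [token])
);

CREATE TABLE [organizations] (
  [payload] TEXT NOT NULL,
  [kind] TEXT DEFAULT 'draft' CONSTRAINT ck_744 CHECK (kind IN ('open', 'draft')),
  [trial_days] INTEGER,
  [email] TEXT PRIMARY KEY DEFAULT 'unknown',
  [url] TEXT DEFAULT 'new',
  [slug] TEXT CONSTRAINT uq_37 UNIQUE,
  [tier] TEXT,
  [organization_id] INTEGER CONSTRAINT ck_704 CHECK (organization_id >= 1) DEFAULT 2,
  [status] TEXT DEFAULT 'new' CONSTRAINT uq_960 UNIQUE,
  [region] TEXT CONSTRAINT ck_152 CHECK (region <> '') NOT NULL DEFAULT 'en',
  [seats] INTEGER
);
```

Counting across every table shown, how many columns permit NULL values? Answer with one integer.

25

accounts: 2 nullable (domain, secret — PK (account_id, name) and explicit NOT NULL columns excluded).
events: 4 nullable (email, status, user_agent, secret — PK (seats, currency, usage) and explicit NOT NULL columns excluded).
features: 6 nullable (trial_days, region, name, kind, usage, payload — PK (token, amount) and explicit NOT NULL columns excluded).
invoices: 5 nullable (currency, slug, ip, trial_days, user_agent — PK (email, token) and explicit NOT NULL columns excluded).
organizations: 8 nullable (kind, trial_days, url, slug, tier, organization_id, status, seats — PK (email) and explicit NOT NULL columns excluded).
Total: 2 + 4 + 6 + 5 + 8 = 25.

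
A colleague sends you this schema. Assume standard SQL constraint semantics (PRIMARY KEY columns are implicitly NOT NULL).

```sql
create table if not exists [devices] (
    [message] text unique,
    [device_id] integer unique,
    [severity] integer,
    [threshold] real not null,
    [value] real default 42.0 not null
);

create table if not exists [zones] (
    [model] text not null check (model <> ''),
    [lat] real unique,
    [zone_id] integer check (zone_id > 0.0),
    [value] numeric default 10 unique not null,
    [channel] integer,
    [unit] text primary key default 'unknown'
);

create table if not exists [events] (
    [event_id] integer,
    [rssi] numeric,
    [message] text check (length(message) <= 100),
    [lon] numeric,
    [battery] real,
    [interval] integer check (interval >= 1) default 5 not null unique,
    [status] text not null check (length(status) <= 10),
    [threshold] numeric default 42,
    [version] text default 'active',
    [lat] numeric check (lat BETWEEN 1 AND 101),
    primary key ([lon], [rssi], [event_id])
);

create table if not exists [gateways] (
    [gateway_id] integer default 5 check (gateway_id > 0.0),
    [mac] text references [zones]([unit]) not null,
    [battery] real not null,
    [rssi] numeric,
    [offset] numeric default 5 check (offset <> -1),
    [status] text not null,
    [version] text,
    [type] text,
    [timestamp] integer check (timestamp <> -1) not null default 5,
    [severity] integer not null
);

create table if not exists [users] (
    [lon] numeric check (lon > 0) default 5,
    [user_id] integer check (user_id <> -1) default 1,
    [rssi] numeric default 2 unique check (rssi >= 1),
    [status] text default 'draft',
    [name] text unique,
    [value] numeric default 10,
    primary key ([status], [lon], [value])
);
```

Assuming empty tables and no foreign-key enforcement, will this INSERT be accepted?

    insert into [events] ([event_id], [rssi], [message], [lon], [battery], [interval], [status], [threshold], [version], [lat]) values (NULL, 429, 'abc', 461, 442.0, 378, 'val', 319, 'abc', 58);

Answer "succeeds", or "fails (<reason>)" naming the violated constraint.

fails (NOT NULL on event_id)

event_id is explicitly set to NULL, but event_id is part of the PRIMARY KEY (implied NOT NULL).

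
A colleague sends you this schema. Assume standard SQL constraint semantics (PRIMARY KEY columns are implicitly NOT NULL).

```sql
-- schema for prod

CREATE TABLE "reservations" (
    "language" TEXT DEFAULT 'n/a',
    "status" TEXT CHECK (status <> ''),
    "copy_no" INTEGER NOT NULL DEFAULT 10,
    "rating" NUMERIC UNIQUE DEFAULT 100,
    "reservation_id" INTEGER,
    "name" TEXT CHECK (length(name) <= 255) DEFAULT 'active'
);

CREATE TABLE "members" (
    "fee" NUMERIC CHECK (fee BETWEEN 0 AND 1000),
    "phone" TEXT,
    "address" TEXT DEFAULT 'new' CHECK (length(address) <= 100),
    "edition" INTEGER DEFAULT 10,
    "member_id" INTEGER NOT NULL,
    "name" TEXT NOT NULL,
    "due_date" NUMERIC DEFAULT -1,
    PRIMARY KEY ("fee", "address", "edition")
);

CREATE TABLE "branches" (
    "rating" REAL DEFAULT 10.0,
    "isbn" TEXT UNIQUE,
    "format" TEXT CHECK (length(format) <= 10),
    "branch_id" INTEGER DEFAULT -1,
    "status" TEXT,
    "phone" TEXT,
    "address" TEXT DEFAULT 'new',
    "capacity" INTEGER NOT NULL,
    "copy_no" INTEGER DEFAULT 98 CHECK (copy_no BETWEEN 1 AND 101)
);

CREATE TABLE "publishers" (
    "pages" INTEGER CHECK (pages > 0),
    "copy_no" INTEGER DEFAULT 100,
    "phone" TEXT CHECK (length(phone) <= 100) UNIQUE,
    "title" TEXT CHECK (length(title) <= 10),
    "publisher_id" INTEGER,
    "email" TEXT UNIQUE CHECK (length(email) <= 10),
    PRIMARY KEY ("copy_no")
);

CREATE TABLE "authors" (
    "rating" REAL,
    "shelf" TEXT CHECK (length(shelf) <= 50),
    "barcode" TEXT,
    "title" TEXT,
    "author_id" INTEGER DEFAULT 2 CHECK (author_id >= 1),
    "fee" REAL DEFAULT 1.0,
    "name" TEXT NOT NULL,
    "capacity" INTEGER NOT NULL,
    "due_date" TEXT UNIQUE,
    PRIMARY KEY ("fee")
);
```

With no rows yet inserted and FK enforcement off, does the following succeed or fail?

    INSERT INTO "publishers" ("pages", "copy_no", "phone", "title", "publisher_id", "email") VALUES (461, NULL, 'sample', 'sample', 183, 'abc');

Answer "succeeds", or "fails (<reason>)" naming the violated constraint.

copy_no is explicitly set to NULL, but copy_no is part of the PRIMARY KEY (implied NOT NULL).

fails (NOT NULL on copy_no)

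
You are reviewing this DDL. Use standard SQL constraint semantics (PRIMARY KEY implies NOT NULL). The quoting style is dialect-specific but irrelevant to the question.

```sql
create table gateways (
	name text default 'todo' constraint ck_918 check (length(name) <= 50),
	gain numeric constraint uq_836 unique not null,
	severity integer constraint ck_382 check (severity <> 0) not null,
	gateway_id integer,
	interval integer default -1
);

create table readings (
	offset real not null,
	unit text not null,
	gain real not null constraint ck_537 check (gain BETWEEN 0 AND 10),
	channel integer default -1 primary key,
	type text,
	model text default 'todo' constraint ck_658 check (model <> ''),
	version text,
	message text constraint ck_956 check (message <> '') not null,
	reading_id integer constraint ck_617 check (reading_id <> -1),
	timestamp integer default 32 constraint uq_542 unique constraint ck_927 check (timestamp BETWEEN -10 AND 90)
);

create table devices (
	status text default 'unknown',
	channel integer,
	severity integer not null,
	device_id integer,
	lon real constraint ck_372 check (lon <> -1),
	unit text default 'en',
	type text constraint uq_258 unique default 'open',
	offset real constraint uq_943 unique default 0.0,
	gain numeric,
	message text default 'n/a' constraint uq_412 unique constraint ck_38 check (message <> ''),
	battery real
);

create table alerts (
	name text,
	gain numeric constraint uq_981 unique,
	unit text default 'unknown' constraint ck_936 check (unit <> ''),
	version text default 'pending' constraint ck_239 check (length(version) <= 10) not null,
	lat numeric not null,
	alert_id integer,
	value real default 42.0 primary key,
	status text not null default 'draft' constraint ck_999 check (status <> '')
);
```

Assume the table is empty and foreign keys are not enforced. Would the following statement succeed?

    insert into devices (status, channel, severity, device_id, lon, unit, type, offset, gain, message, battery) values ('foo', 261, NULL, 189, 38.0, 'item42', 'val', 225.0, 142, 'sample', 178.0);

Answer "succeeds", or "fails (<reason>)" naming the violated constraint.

fails (NOT NULL on severity)

severity is explicitly set to NULL, but severity is declared NOT NULL.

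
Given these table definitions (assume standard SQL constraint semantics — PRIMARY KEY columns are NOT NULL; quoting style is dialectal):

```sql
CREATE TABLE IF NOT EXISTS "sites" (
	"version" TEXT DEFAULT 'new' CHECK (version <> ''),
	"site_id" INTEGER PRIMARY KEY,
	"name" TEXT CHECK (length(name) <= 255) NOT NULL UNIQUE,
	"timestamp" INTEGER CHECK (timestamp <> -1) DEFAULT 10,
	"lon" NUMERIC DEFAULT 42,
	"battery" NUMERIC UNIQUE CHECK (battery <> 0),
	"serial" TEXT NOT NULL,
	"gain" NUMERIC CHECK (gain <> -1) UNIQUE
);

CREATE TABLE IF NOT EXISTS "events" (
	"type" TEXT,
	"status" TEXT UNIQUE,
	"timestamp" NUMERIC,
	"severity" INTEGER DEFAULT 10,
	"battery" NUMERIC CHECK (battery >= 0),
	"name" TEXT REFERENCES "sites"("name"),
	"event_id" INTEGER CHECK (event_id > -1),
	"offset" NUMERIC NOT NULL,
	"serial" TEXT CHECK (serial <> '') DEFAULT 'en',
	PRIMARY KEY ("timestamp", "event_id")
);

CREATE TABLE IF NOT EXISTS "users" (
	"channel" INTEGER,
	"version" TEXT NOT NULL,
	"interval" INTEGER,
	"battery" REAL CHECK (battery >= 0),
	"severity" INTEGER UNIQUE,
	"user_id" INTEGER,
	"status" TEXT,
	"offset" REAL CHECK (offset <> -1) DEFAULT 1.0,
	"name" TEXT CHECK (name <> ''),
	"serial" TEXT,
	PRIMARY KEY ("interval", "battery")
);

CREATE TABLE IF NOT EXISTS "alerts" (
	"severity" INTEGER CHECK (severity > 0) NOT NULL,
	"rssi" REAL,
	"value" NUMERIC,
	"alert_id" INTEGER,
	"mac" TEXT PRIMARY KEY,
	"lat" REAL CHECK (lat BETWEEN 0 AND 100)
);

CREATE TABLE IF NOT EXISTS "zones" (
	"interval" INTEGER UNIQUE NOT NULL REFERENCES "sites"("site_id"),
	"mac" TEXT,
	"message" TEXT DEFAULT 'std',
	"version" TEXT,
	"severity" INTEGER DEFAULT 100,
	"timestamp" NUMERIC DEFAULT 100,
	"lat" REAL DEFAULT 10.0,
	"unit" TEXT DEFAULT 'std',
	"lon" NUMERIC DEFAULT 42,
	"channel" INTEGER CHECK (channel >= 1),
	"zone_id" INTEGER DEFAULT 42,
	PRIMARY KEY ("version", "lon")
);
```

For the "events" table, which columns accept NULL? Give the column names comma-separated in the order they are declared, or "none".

type, status, severity, battery, name, serial

- type: no NOT NULL constraint applies → nullable.
- status: UNIQUE does not imply NOT NULL → nullable.
- timestamp: part of the PRIMARY KEY, which implies NOT NULL → not nullable.
- severity: DEFAULT only fills an omitted column; an explicit NULL is still allowed → nullable.
- battery: CHECK does not forbid NULL (a CHECK constraint passes when its expression is NULL) → nullable.
- name: a foreign key column may be NULL unless separately constrained → nullable.
- event_id: part of the PRIMARY KEY, which implies NOT NULL → not nullable.
- offset: declared NOT NULL → not nullable.
- serial: CHECK does not forbid NULL (a CHECK constraint passes when its expression is NULL) → nullable.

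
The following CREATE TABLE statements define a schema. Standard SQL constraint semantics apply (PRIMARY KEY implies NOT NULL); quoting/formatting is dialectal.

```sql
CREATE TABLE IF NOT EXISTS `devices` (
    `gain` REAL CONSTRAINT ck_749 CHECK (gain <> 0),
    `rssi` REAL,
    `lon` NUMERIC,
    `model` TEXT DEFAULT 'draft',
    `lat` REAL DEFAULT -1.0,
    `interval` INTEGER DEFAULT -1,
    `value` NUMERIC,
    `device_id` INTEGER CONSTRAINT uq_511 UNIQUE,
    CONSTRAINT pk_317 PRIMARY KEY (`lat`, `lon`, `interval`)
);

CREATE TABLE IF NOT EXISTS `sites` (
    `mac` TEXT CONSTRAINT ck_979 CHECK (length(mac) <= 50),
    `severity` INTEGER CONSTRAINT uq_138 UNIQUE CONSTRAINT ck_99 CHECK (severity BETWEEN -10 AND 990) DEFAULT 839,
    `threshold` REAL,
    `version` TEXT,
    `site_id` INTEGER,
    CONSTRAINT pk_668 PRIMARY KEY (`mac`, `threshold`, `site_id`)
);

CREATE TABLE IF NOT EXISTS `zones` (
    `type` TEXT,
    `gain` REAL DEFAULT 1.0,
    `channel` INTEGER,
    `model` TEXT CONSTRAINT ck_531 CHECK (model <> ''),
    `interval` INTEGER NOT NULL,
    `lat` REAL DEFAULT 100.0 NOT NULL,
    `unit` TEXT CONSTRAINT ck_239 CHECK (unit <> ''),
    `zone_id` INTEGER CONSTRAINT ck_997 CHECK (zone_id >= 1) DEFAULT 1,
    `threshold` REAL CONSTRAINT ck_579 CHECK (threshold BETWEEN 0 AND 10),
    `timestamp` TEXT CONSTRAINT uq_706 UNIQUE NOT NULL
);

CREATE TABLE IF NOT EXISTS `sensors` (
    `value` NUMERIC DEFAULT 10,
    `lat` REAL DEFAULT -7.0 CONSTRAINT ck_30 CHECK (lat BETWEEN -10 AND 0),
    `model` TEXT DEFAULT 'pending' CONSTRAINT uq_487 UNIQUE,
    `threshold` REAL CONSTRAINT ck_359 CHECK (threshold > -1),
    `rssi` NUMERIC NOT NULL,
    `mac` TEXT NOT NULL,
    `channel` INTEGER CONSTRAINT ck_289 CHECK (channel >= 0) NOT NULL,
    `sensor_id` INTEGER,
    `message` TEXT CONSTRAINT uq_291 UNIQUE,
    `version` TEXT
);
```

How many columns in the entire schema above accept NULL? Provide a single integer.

devices: 5 nullable (gain, rssi, model, value, device_id — PK (lat, lon, interval) and explicit NOT NULL columns excluded).
sites: 2 nullable (severity, version — PK (mac, threshold, site_id) and explicit NOT NULL columns excluded).
zones: 7 nullable (type, gain, channel, model, unit, zone_id, threshold — PK none and explicit NOT NULL columns excluded).
sensors: 7 nullable (value, lat, model, threshold, sensor_id, message, version — PK none and explicit NOT NULL columns excluded).
Total: 5 + 2 + 7 + 7 = 21.

21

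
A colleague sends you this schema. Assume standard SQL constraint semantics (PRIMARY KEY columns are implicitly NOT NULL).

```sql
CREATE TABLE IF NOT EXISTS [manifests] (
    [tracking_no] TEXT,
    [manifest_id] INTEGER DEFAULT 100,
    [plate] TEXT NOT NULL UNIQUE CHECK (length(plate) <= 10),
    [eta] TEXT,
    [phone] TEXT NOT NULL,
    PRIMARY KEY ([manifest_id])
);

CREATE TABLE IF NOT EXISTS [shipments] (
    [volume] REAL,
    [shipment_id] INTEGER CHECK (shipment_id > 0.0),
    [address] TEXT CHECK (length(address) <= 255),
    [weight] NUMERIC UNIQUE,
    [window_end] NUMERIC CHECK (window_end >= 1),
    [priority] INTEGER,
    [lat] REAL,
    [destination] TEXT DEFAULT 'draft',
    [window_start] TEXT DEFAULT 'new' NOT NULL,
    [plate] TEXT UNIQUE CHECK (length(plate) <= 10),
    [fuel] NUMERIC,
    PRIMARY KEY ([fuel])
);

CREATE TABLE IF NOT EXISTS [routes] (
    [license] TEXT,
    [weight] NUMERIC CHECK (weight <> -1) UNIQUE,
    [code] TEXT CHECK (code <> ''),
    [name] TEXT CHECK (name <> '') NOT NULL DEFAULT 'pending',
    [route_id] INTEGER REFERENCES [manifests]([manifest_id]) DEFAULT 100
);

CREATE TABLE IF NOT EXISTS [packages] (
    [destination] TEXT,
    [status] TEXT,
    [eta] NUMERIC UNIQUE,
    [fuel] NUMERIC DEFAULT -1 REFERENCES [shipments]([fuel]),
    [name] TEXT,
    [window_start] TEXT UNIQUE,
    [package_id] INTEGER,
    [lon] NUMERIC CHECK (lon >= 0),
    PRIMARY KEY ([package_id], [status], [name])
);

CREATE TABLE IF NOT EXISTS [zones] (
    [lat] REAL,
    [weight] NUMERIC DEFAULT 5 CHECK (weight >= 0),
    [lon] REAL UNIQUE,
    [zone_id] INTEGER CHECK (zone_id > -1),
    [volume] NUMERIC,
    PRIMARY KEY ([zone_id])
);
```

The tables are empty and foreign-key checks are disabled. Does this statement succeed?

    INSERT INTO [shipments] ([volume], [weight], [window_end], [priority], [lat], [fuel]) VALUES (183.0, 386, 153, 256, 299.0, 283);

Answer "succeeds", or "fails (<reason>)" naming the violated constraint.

succeeds

NOT NULL columns: fuel is supplied; window_start defaults to 'new'.
CHECK constraints: 153 satisfies (window_end >= 1).
No constraint is violated.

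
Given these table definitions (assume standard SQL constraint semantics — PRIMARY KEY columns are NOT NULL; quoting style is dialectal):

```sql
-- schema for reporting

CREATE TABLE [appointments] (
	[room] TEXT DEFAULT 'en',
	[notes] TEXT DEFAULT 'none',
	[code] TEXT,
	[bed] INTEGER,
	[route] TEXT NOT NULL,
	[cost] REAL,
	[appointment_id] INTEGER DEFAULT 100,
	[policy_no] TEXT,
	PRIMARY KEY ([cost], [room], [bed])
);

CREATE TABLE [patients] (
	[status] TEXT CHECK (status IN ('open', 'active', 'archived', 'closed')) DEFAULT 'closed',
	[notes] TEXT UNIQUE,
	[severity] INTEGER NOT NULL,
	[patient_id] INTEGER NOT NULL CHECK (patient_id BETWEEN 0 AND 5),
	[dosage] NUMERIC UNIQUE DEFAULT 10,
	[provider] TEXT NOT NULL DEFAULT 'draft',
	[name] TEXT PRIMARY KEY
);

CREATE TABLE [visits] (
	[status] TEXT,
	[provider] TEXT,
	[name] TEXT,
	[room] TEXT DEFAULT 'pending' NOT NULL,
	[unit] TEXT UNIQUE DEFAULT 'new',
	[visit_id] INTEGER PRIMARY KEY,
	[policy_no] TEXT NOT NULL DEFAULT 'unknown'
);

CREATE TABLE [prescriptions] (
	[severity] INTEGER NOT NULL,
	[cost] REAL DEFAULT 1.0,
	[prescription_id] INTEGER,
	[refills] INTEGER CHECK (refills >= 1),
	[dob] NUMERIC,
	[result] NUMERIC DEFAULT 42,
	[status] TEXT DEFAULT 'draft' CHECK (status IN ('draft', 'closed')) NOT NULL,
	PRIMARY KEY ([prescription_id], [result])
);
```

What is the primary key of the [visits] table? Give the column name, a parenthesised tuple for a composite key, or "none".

visit_id is declared PRIMARY KEY inline on the column.

visit_id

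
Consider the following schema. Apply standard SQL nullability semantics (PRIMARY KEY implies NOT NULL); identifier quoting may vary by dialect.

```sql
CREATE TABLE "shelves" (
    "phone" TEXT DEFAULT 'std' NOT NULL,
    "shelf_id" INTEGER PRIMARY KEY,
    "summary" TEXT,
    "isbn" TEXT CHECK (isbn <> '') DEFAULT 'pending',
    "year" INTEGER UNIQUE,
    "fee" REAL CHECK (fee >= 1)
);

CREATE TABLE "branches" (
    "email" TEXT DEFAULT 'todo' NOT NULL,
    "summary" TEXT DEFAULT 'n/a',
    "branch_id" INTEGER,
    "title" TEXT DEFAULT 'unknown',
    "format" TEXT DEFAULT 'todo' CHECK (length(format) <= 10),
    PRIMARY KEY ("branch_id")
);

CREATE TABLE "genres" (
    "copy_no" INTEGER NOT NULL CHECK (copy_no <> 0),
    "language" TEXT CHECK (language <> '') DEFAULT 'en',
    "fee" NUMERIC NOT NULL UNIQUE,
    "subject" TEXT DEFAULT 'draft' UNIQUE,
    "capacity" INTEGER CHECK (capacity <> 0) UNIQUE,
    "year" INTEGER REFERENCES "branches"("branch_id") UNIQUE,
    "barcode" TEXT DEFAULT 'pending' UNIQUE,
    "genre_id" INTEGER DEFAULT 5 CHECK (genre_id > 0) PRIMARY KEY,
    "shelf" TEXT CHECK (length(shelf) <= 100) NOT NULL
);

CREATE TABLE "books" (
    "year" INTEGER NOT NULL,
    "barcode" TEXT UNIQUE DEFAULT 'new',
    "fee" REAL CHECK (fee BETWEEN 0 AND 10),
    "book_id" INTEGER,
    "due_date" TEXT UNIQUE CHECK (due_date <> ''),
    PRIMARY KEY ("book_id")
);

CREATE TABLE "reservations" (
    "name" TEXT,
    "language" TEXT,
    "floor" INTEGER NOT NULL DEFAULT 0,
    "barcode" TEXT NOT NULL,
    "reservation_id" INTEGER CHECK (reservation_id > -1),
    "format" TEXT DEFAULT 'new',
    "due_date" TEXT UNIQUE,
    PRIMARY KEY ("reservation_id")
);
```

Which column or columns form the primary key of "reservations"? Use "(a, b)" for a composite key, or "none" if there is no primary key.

reservation_id

reservation_id is declared PRIMARY KEY as a table-level PRIMARY KEY clause.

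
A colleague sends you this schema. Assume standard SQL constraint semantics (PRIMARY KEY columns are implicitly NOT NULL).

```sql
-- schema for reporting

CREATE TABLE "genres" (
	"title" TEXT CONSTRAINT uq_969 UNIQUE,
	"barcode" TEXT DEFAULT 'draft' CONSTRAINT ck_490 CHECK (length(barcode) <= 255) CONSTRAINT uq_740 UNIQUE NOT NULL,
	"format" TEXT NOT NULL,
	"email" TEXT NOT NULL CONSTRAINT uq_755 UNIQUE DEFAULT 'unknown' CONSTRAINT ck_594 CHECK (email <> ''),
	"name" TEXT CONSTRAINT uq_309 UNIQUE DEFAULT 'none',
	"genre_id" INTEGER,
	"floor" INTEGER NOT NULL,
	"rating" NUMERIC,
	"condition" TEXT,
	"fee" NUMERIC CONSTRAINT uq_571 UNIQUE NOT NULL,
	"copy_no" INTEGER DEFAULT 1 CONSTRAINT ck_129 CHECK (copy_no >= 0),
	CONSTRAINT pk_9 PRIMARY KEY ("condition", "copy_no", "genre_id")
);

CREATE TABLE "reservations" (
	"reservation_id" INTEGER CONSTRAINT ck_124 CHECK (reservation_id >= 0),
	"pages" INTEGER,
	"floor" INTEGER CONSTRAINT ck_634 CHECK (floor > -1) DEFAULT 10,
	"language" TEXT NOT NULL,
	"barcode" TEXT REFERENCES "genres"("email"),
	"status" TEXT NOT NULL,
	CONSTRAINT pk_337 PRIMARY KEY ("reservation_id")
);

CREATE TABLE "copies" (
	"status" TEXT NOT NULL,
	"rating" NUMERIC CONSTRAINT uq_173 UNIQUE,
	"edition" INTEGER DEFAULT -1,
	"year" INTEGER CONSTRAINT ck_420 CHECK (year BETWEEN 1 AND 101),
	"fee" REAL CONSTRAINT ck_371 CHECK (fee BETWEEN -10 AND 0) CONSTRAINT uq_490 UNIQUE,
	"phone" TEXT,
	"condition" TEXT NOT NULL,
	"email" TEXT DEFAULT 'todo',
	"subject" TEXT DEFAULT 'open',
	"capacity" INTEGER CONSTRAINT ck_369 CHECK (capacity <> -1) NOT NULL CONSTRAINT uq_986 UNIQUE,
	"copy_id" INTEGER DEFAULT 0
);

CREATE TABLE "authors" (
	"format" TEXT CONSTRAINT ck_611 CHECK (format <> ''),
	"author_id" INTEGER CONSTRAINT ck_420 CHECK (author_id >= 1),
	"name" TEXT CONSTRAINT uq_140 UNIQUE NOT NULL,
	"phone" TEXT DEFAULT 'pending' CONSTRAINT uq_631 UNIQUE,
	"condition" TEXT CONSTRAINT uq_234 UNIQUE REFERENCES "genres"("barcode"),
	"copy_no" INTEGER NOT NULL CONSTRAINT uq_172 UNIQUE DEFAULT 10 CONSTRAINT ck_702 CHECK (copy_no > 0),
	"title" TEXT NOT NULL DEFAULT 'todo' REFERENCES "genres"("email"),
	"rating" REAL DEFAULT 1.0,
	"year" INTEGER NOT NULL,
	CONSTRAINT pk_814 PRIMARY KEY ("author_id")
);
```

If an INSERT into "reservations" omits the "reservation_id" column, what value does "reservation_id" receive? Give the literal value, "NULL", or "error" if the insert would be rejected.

reservation_id has no DEFAULT clause.
Omitting it would insert NULL, but it is part of the PRIMARY KEY, so the INSERT fails.

error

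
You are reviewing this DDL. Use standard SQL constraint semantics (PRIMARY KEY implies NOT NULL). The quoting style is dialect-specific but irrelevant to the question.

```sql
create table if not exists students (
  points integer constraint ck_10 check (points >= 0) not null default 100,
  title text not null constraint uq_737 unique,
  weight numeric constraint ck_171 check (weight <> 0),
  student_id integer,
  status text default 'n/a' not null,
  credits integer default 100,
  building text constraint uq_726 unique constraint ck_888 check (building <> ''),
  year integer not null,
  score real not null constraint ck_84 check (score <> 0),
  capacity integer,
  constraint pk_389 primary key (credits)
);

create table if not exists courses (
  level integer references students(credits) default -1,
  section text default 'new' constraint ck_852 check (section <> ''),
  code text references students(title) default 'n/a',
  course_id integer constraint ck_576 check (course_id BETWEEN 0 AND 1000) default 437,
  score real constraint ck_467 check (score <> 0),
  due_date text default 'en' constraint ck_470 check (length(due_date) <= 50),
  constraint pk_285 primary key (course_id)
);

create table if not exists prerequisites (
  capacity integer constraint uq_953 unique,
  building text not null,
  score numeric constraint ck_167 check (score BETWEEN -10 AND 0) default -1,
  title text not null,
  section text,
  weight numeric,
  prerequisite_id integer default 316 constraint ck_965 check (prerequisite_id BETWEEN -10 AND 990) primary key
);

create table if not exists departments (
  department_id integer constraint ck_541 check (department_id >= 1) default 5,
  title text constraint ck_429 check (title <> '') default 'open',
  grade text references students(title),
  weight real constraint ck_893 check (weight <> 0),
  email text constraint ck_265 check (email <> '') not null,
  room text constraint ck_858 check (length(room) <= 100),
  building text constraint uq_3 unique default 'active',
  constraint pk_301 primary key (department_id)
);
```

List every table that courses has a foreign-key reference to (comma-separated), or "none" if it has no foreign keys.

students

- level REFERENCES students(credits).
- code REFERENCES students(title).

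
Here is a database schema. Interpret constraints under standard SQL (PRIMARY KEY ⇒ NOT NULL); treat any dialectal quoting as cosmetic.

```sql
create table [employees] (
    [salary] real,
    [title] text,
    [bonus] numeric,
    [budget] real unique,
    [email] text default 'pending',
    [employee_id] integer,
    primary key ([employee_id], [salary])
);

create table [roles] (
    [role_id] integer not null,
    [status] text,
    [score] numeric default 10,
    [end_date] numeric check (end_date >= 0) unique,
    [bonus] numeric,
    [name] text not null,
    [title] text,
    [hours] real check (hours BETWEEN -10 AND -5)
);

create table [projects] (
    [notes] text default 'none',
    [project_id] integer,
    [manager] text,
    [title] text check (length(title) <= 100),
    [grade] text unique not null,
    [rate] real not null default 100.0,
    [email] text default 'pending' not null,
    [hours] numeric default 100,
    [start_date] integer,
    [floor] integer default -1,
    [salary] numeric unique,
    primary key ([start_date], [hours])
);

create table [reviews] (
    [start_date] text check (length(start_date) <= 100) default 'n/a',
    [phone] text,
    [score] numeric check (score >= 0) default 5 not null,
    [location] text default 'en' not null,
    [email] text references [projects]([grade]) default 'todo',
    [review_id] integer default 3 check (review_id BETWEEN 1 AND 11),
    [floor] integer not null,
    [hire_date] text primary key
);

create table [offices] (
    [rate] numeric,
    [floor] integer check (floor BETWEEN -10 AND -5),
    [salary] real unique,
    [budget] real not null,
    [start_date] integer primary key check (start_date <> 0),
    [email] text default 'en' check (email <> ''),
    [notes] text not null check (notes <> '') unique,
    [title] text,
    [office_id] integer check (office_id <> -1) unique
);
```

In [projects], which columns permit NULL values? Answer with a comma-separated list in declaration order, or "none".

- notes: DEFAULT only fills an omitted column; an explicit NULL is still allowed → nullable.
- project_id: no NOT NULL constraint applies → nullable.
- manager: no NOT NULL constraint applies → nullable.
- title: CHECK does not forbid NULL (a CHECK constraint passes when its expression is NULL) → nullable.
- grade: declared NOT NULL → not nullable.
- rate: declared NOT NULL → not nullable.
- email: declared NOT NULL → not nullable.
- hours: part of the PRIMARY KEY, which implies NOT NULL → not nullable.
- start_date: part of the PRIMARY KEY, which implies NOT NULL → not nullable.
- floor: DEFAULT only fills an omitted column; an explicit NULL is still allowed → nullable.
- salary: UNIQUE does not imply NOT NULL → nullable.

notes, project_id, manager, title, floor, salary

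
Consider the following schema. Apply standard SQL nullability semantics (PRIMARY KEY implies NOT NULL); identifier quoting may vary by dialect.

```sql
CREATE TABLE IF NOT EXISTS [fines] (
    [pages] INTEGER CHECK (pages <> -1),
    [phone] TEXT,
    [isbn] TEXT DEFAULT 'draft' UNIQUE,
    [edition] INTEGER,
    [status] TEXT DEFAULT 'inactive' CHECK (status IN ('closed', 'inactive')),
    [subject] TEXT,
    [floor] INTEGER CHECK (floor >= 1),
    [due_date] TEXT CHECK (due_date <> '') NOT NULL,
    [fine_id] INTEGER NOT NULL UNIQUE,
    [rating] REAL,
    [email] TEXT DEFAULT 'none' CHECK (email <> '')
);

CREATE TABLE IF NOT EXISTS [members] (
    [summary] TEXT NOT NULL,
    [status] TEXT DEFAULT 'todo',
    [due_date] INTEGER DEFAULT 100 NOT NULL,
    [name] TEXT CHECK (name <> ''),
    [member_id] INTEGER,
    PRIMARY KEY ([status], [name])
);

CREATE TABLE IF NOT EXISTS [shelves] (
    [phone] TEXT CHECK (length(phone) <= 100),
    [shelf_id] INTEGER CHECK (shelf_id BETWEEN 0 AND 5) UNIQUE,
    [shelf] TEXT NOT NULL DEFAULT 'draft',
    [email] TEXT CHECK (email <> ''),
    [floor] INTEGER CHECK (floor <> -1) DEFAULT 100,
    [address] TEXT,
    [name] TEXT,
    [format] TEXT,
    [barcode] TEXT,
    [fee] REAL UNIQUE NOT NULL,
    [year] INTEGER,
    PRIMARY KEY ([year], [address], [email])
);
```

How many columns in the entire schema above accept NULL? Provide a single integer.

fines: 9 nullable (pages, phone, isbn, edition, status, subject, floor, rating, email — PK none and explicit NOT NULL columns excluded).
members: 1 nullable (member_id — PK (status, name) and explicit NOT NULL columns excluded).
shelves: 6 nullable (phone, shelf_id, floor, name, format, barcode — PK (year, address, email) and explicit NOT NULL columns excluded).
Total: 9 + 1 + 6 = 16.

16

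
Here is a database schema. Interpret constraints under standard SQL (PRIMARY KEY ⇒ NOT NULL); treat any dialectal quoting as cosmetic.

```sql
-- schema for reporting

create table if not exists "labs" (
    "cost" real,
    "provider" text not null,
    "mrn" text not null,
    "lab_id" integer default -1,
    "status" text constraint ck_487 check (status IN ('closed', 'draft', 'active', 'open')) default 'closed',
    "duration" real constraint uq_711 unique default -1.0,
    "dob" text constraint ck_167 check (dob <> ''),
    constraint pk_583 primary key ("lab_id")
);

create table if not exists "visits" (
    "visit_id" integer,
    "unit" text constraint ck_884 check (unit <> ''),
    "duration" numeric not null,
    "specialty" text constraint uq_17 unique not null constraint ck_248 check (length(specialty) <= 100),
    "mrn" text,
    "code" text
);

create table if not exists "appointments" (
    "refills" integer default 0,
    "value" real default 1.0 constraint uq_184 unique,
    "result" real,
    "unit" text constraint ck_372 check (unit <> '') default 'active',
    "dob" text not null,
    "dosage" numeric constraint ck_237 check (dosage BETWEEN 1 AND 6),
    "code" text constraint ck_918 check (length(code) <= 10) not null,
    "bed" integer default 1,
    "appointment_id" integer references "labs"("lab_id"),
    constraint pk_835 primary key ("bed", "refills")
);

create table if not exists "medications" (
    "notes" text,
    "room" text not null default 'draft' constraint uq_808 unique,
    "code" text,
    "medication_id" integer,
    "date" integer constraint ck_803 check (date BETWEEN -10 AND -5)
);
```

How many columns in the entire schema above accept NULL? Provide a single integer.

17

labs: 4 nullable (cost, status, duration, dob — PK (lab_id) and explicit NOT NULL columns excluded).
visits: 4 nullable (visit_id, unit, mrn, code — PK none and explicit NOT NULL columns excluded).
appointments: 5 nullable (value, result, unit, dosage, appointment_id — PK (bed, refills) and explicit NOT NULL columns excluded).
medications: 4 nullable (notes, code, medication_id, date — PK none and explicit NOT NULL columns excluded).
Total: 4 + 4 + 5 + 4 = 17.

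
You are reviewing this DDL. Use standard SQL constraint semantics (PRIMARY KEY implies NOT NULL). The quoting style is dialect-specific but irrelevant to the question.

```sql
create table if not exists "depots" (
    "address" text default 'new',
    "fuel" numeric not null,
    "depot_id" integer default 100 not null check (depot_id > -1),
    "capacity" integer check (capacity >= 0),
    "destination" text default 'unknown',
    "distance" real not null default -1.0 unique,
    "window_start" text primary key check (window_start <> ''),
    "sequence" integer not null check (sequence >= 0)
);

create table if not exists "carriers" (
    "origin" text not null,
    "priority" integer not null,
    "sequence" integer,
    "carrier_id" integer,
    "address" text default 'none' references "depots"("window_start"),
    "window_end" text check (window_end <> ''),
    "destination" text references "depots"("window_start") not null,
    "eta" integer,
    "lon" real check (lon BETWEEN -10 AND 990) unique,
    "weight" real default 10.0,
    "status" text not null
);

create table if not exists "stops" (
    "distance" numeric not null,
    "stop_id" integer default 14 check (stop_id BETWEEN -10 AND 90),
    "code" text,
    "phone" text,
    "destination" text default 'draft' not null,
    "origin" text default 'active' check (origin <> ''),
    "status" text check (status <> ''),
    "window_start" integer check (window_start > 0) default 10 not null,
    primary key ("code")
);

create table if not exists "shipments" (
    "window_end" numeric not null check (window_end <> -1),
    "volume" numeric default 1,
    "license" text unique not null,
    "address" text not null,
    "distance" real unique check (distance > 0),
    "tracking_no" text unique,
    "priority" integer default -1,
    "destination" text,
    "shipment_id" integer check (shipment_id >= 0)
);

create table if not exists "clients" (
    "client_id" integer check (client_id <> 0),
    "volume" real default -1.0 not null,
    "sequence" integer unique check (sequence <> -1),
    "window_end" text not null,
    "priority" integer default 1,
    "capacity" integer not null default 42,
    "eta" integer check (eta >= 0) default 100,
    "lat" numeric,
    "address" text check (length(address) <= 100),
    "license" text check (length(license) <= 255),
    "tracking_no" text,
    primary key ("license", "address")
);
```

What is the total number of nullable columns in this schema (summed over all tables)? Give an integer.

26

depots: 3 nullable (address, capacity, destination — PK (window_start) and explicit NOT NULL columns excluded).
carriers: 7 nullable (sequence, carrier_id, address, window_end, eta, lon, weight — PK none and explicit NOT NULL columns excluded).
stops: 4 nullable (stop_id, phone, origin, status — PK (code) and explicit NOT NULL columns excluded).
shipments: 6 nullable (volume, distance, tracking_no, priority, destination, shipment_id — PK none and explicit NOT NULL columns excluded).
clients: 6 nullable (client_id, sequence, priority, eta, lat, tracking_no — PK (license, address) and explicit NOT NULL columns excluded).
Total: 3 + 7 + 4 + 6 + 6 = 26.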